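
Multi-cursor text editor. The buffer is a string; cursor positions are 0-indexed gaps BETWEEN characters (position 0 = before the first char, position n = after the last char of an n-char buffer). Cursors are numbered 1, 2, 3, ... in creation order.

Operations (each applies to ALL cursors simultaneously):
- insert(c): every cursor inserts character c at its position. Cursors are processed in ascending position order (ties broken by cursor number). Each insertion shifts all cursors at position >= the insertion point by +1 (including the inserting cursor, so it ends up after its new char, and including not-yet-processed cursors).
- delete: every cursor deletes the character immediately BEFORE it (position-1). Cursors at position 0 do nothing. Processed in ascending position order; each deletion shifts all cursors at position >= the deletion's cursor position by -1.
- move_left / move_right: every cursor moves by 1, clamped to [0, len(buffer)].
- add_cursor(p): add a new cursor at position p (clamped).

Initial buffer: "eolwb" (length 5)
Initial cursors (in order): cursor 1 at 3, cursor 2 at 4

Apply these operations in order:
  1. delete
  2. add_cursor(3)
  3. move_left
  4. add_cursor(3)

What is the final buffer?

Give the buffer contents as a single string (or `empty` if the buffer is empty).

After op 1 (delete): buffer="eob" (len 3), cursors c1@2 c2@2, authorship ...
After op 2 (add_cursor(3)): buffer="eob" (len 3), cursors c1@2 c2@2 c3@3, authorship ...
After op 3 (move_left): buffer="eob" (len 3), cursors c1@1 c2@1 c3@2, authorship ...
After op 4 (add_cursor(3)): buffer="eob" (len 3), cursors c1@1 c2@1 c3@2 c4@3, authorship ...

Answer: eob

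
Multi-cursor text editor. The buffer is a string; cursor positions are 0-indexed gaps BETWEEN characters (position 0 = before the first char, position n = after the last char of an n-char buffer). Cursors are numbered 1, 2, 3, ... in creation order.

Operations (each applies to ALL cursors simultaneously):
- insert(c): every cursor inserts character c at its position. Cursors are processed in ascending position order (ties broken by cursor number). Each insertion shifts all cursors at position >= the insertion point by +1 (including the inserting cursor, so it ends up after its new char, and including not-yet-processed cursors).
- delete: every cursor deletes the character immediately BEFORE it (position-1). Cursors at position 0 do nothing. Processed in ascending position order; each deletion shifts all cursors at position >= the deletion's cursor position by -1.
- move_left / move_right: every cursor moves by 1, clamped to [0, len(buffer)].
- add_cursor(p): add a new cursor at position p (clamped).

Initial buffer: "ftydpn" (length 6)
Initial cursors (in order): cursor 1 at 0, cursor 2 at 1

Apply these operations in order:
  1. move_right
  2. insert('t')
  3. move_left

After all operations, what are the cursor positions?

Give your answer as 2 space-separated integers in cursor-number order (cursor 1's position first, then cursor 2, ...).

After op 1 (move_right): buffer="ftydpn" (len 6), cursors c1@1 c2@2, authorship ......
After op 2 (insert('t')): buffer="ftttydpn" (len 8), cursors c1@2 c2@4, authorship .1.2....
After op 3 (move_left): buffer="ftttydpn" (len 8), cursors c1@1 c2@3, authorship .1.2....

Answer: 1 3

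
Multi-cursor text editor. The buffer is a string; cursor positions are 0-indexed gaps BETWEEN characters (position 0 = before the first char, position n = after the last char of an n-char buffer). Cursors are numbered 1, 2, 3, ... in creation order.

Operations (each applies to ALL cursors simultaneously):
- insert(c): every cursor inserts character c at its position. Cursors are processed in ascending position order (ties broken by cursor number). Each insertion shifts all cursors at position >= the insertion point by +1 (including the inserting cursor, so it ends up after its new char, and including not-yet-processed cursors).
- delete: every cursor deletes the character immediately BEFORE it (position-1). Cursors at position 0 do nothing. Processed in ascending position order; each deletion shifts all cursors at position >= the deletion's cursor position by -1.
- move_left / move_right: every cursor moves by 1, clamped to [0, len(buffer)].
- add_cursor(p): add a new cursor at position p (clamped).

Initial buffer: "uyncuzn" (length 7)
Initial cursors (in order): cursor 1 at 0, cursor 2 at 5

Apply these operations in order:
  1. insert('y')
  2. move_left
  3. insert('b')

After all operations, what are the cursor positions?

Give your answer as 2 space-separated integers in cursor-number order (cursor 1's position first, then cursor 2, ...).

Answer: 1 8

Derivation:
After op 1 (insert('y')): buffer="yuyncuyzn" (len 9), cursors c1@1 c2@7, authorship 1.....2..
After op 2 (move_left): buffer="yuyncuyzn" (len 9), cursors c1@0 c2@6, authorship 1.....2..
After op 3 (insert('b')): buffer="byuyncubyzn" (len 11), cursors c1@1 c2@8, authorship 11.....22..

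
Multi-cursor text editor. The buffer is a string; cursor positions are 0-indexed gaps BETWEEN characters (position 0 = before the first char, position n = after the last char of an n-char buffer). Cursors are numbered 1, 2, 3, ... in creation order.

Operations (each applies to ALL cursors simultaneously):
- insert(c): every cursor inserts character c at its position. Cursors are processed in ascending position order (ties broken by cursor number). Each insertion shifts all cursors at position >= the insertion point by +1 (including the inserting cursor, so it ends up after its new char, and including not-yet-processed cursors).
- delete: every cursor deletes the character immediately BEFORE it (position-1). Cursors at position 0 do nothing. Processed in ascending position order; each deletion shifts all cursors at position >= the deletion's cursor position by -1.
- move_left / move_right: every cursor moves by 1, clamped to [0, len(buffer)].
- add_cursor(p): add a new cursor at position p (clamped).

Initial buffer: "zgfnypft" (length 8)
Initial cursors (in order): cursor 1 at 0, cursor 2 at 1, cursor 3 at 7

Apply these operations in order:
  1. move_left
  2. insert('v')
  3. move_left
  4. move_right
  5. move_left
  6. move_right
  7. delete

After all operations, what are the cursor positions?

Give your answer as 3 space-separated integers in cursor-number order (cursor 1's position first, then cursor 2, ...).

After op 1 (move_left): buffer="zgfnypft" (len 8), cursors c1@0 c2@0 c3@6, authorship ........
After op 2 (insert('v')): buffer="vvzgfnypvft" (len 11), cursors c1@2 c2@2 c3@9, authorship 12......3..
After op 3 (move_left): buffer="vvzgfnypvft" (len 11), cursors c1@1 c2@1 c3@8, authorship 12......3..
After op 4 (move_right): buffer="vvzgfnypvft" (len 11), cursors c1@2 c2@2 c3@9, authorship 12......3..
After op 5 (move_left): buffer="vvzgfnypvft" (len 11), cursors c1@1 c2@1 c3@8, authorship 12......3..
After op 6 (move_right): buffer="vvzgfnypvft" (len 11), cursors c1@2 c2@2 c3@9, authorship 12......3..
After op 7 (delete): buffer="zgfnypft" (len 8), cursors c1@0 c2@0 c3@6, authorship ........

Answer: 0 0 6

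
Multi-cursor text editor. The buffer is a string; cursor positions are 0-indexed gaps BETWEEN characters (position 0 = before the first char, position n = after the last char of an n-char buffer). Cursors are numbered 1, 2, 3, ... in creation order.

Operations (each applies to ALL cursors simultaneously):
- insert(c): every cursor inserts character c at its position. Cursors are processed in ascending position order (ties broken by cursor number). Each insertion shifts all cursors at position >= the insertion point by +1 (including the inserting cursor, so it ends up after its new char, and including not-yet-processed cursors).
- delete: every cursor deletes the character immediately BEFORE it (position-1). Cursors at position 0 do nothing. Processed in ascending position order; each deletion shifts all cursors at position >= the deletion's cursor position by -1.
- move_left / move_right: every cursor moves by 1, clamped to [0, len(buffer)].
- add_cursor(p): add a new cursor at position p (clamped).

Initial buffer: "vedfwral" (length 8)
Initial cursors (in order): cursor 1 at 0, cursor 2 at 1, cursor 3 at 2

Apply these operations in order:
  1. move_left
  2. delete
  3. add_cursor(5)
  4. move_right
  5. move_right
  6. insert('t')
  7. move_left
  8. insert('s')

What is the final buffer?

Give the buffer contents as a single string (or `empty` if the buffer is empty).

After op 1 (move_left): buffer="vedfwral" (len 8), cursors c1@0 c2@0 c3@1, authorship ........
After op 2 (delete): buffer="edfwral" (len 7), cursors c1@0 c2@0 c3@0, authorship .......
After op 3 (add_cursor(5)): buffer="edfwral" (len 7), cursors c1@0 c2@0 c3@0 c4@5, authorship .......
After op 4 (move_right): buffer="edfwral" (len 7), cursors c1@1 c2@1 c3@1 c4@6, authorship .......
After op 5 (move_right): buffer="edfwral" (len 7), cursors c1@2 c2@2 c3@2 c4@7, authorship .......
After op 6 (insert('t')): buffer="edtttfwralt" (len 11), cursors c1@5 c2@5 c3@5 c4@11, authorship ..123.....4
After op 7 (move_left): buffer="edtttfwralt" (len 11), cursors c1@4 c2@4 c3@4 c4@10, authorship ..123.....4
After op 8 (insert('s')): buffer="edttssstfwralst" (len 15), cursors c1@7 c2@7 c3@7 c4@14, authorship ..121233.....44

Answer: edttssstfwralst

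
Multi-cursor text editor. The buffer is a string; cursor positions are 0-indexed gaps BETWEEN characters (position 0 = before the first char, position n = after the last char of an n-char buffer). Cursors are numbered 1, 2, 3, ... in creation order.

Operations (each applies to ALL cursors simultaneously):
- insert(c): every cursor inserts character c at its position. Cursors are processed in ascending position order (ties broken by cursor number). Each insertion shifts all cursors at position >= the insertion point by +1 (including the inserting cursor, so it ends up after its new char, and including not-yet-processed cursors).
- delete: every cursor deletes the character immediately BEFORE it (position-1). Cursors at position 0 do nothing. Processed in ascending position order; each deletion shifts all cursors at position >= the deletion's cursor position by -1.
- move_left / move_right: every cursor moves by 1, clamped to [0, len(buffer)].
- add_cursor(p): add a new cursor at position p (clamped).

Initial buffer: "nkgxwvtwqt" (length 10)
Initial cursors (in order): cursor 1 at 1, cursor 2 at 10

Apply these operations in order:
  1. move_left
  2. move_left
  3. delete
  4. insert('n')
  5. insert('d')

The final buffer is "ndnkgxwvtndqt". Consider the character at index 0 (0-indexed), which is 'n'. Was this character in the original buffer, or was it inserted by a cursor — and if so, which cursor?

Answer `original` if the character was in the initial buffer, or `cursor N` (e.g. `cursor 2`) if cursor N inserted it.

After op 1 (move_left): buffer="nkgxwvtwqt" (len 10), cursors c1@0 c2@9, authorship ..........
After op 2 (move_left): buffer="nkgxwvtwqt" (len 10), cursors c1@0 c2@8, authorship ..........
After op 3 (delete): buffer="nkgxwvtqt" (len 9), cursors c1@0 c2@7, authorship .........
After op 4 (insert('n')): buffer="nnkgxwvtnqt" (len 11), cursors c1@1 c2@9, authorship 1.......2..
After op 5 (insert('d')): buffer="ndnkgxwvtndqt" (len 13), cursors c1@2 c2@11, authorship 11.......22..
Authorship (.=original, N=cursor N): 1 1 . . . . . . . 2 2 . .
Index 0: author = 1

Answer: cursor 1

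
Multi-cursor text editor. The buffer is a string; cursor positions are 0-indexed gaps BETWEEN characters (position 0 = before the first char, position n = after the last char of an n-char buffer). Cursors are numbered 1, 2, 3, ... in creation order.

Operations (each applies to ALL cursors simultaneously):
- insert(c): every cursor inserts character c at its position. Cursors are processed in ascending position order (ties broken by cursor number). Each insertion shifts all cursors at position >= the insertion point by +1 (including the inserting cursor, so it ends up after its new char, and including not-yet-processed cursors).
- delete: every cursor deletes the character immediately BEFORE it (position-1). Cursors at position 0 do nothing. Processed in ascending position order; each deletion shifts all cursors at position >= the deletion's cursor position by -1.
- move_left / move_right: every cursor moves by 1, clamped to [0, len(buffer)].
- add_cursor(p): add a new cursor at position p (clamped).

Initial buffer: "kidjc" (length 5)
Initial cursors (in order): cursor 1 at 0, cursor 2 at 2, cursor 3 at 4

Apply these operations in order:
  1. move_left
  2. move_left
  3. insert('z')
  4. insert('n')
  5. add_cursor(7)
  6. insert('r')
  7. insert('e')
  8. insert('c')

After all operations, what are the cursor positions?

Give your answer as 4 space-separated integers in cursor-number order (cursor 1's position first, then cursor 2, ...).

Answer: 10 10 20 16

Derivation:
After op 1 (move_left): buffer="kidjc" (len 5), cursors c1@0 c2@1 c3@3, authorship .....
After op 2 (move_left): buffer="kidjc" (len 5), cursors c1@0 c2@0 c3@2, authorship .....
After op 3 (insert('z')): buffer="zzkizdjc" (len 8), cursors c1@2 c2@2 c3@5, authorship 12..3...
After op 4 (insert('n')): buffer="zznnkizndjc" (len 11), cursors c1@4 c2@4 c3@8, authorship 1212..33...
After op 5 (add_cursor(7)): buffer="zznnkizndjc" (len 11), cursors c1@4 c2@4 c4@7 c3@8, authorship 1212..33...
After op 6 (insert('r')): buffer="zznnrrkizrnrdjc" (len 15), cursors c1@6 c2@6 c4@10 c3@12, authorship 121212..3433...
After op 7 (insert('e')): buffer="zznnrreekizrenredjc" (len 19), cursors c1@8 c2@8 c4@13 c3@16, authorship 12121212..344333...
After op 8 (insert('c')): buffer="zznnrreecckizrecnrecdjc" (len 23), cursors c1@10 c2@10 c4@16 c3@20, authorship 1212121212..34443333...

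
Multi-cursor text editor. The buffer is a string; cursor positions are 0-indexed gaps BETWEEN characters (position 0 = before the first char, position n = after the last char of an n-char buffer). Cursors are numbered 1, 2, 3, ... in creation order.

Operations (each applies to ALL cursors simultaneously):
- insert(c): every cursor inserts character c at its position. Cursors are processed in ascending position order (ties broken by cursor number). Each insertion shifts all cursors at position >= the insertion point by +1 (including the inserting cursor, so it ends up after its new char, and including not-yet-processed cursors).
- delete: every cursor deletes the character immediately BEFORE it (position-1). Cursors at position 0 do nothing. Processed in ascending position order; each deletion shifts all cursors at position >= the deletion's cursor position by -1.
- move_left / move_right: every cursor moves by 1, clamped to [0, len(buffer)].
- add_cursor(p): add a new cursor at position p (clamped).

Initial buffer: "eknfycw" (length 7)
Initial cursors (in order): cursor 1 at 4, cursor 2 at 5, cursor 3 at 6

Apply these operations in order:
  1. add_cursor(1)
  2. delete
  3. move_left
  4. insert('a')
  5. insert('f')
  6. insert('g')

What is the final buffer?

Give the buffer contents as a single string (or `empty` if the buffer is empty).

After op 1 (add_cursor(1)): buffer="eknfycw" (len 7), cursors c4@1 c1@4 c2@5 c3@6, authorship .......
After op 2 (delete): buffer="knw" (len 3), cursors c4@0 c1@2 c2@2 c3@2, authorship ...
After op 3 (move_left): buffer="knw" (len 3), cursors c4@0 c1@1 c2@1 c3@1, authorship ...
After op 4 (insert('a')): buffer="akaaanw" (len 7), cursors c4@1 c1@5 c2@5 c3@5, authorship 4.123..
After op 5 (insert('f')): buffer="afkaaafffnw" (len 11), cursors c4@2 c1@9 c2@9 c3@9, authorship 44.123123..
After op 6 (insert('g')): buffer="afgkaaafffgggnw" (len 15), cursors c4@3 c1@13 c2@13 c3@13, authorship 444.123123123..

Answer: afgkaaafffgggnw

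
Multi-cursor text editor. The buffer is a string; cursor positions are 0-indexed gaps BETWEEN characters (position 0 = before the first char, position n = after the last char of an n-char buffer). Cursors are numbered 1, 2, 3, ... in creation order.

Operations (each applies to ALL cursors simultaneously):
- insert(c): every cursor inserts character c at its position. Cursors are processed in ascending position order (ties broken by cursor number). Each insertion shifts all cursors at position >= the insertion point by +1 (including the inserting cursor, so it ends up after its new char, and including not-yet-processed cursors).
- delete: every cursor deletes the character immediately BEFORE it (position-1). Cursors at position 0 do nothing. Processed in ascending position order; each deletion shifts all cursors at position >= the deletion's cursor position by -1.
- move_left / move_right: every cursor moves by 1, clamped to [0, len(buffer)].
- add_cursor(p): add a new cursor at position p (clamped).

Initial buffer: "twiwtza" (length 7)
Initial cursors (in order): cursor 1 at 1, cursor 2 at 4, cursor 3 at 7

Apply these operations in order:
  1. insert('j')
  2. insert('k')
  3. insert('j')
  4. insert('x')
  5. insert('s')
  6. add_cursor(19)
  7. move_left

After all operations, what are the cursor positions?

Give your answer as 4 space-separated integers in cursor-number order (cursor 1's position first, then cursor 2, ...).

Answer: 5 13 21 18

Derivation:
After op 1 (insert('j')): buffer="tjwiwjtzaj" (len 10), cursors c1@2 c2@6 c3@10, authorship .1...2...3
After op 2 (insert('k')): buffer="tjkwiwjktzajk" (len 13), cursors c1@3 c2@8 c3@13, authorship .11...22...33
After op 3 (insert('j')): buffer="tjkjwiwjkjtzajkj" (len 16), cursors c1@4 c2@10 c3@16, authorship .111...222...333
After op 4 (insert('x')): buffer="tjkjxwiwjkjxtzajkjx" (len 19), cursors c1@5 c2@12 c3@19, authorship .1111...2222...3333
After op 5 (insert('s')): buffer="tjkjxswiwjkjxstzajkjxs" (len 22), cursors c1@6 c2@14 c3@22, authorship .11111...22222...33333
After op 6 (add_cursor(19)): buffer="tjkjxswiwjkjxstzajkjxs" (len 22), cursors c1@6 c2@14 c4@19 c3@22, authorship .11111...22222...33333
After op 7 (move_left): buffer="tjkjxswiwjkjxstzajkjxs" (len 22), cursors c1@5 c2@13 c4@18 c3@21, authorship .11111...22222...33333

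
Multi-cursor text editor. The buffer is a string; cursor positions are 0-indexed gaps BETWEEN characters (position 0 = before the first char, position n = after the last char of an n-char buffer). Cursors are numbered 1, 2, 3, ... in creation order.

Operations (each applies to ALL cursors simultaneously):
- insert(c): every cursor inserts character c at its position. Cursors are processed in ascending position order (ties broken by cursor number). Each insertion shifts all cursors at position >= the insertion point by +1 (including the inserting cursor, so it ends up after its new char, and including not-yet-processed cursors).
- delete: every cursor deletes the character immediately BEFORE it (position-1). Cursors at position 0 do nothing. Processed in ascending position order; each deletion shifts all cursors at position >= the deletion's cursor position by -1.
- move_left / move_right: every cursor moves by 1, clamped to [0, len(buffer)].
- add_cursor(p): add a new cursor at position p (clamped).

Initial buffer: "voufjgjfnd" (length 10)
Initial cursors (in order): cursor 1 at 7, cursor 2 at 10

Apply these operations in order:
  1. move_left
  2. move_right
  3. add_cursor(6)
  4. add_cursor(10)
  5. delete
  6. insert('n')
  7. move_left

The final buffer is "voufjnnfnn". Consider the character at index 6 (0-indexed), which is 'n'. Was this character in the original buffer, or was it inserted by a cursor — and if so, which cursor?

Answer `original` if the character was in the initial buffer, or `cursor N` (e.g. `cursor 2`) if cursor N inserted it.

Answer: cursor 3

Derivation:
After op 1 (move_left): buffer="voufjgjfnd" (len 10), cursors c1@6 c2@9, authorship ..........
After op 2 (move_right): buffer="voufjgjfnd" (len 10), cursors c1@7 c2@10, authorship ..........
After op 3 (add_cursor(6)): buffer="voufjgjfnd" (len 10), cursors c3@6 c1@7 c2@10, authorship ..........
After op 4 (add_cursor(10)): buffer="voufjgjfnd" (len 10), cursors c3@6 c1@7 c2@10 c4@10, authorship ..........
After op 5 (delete): buffer="voufjf" (len 6), cursors c1@5 c3@5 c2@6 c4@6, authorship ......
After op 6 (insert('n')): buffer="voufjnnfnn" (len 10), cursors c1@7 c3@7 c2@10 c4@10, authorship .....13.24
After op 7 (move_left): buffer="voufjnnfnn" (len 10), cursors c1@6 c3@6 c2@9 c4@9, authorship .....13.24
Authorship (.=original, N=cursor N): . . . . . 1 3 . 2 4
Index 6: author = 3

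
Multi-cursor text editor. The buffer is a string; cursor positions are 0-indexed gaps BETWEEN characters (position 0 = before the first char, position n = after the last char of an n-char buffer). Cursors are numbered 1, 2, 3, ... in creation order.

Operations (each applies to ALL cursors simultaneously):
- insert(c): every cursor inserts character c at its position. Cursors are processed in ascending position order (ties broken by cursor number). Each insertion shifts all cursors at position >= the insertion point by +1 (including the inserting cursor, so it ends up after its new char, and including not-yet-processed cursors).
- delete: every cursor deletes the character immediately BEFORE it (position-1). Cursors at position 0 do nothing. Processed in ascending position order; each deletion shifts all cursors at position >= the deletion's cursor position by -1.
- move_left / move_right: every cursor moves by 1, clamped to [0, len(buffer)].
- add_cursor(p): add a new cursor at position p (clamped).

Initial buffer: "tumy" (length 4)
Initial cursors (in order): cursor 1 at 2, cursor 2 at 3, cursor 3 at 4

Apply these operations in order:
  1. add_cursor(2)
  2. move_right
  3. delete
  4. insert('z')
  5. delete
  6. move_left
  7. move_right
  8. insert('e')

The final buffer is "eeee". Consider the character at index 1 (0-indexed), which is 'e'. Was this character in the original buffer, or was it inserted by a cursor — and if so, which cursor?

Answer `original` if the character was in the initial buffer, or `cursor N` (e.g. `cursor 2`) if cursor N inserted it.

After op 1 (add_cursor(2)): buffer="tumy" (len 4), cursors c1@2 c4@2 c2@3 c3@4, authorship ....
After op 2 (move_right): buffer="tumy" (len 4), cursors c1@3 c4@3 c2@4 c3@4, authorship ....
After op 3 (delete): buffer="" (len 0), cursors c1@0 c2@0 c3@0 c4@0, authorship 
After op 4 (insert('z')): buffer="zzzz" (len 4), cursors c1@4 c2@4 c3@4 c4@4, authorship 1234
After op 5 (delete): buffer="" (len 0), cursors c1@0 c2@0 c3@0 c4@0, authorship 
After op 6 (move_left): buffer="" (len 0), cursors c1@0 c2@0 c3@0 c4@0, authorship 
After op 7 (move_right): buffer="" (len 0), cursors c1@0 c2@0 c3@0 c4@0, authorship 
After op 8 (insert('e')): buffer="eeee" (len 4), cursors c1@4 c2@4 c3@4 c4@4, authorship 1234
Authorship (.=original, N=cursor N): 1 2 3 4
Index 1: author = 2

Answer: cursor 2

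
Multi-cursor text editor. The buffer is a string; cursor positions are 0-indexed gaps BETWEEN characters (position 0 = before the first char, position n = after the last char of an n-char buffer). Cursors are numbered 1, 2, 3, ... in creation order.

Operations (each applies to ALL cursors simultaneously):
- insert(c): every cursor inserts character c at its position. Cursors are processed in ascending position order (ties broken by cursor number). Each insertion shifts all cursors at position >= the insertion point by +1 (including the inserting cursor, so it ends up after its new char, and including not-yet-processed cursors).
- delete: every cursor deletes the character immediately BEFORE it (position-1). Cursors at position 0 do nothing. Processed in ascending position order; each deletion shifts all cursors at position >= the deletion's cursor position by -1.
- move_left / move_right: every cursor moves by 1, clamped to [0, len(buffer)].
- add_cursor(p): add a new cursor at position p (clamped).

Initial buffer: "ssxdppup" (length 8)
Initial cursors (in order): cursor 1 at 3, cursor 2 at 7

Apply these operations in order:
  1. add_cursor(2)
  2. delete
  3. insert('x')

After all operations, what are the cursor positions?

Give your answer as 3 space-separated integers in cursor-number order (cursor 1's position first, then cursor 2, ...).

After op 1 (add_cursor(2)): buffer="ssxdppup" (len 8), cursors c3@2 c1@3 c2@7, authorship ........
After op 2 (delete): buffer="sdppp" (len 5), cursors c1@1 c3@1 c2@4, authorship .....
After op 3 (insert('x')): buffer="sxxdppxp" (len 8), cursors c1@3 c3@3 c2@7, authorship .13...2.

Answer: 3 7 3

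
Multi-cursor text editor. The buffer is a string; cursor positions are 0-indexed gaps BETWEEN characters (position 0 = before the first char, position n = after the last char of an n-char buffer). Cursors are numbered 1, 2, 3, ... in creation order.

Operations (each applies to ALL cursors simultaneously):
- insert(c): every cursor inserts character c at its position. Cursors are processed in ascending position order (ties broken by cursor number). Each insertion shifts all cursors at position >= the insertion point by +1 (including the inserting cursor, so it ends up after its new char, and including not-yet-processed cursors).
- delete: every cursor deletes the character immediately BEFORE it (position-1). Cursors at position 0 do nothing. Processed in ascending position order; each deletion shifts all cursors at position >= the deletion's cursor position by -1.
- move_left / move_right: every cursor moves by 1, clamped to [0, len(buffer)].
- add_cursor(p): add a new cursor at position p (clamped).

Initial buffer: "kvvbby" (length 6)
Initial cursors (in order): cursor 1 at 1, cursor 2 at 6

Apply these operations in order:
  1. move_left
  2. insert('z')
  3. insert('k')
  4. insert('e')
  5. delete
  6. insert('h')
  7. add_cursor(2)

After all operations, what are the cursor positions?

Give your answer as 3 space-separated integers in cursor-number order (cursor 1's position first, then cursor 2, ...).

After op 1 (move_left): buffer="kvvbby" (len 6), cursors c1@0 c2@5, authorship ......
After op 2 (insert('z')): buffer="zkvvbbzy" (len 8), cursors c1@1 c2@7, authorship 1.....2.
After op 3 (insert('k')): buffer="zkkvvbbzky" (len 10), cursors c1@2 c2@9, authorship 11.....22.
After op 4 (insert('e')): buffer="zkekvvbbzkey" (len 12), cursors c1@3 c2@11, authorship 111.....222.
After op 5 (delete): buffer="zkkvvbbzky" (len 10), cursors c1@2 c2@9, authorship 11.....22.
After op 6 (insert('h')): buffer="zkhkvvbbzkhy" (len 12), cursors c1@3 c2@11, authorship 111.....222.
After op 7 (add_cursor(2)): buffer="zkhkvvbbzkhy" (len 12), cursors c3@2 c1@3 c2@11, authorship 111.....222.

Answer: 3 11 2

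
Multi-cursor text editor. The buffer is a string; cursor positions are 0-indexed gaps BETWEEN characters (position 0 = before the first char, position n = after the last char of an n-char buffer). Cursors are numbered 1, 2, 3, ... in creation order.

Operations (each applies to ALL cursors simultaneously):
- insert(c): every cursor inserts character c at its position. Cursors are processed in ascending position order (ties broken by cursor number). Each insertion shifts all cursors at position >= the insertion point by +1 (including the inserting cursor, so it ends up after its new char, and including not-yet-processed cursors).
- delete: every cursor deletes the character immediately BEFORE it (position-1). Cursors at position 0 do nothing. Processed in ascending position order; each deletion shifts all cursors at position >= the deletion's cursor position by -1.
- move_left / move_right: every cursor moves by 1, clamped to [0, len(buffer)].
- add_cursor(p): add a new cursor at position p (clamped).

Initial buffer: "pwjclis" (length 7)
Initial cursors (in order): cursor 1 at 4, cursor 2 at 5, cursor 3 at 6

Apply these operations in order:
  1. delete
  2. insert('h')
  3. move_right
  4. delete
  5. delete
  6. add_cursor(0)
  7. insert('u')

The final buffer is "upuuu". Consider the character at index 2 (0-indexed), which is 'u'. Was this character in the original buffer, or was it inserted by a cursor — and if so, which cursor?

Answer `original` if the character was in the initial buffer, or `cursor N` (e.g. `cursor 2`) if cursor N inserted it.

Answer: cursor 1

Derivation:
After op 1 (delete): buffer="pwjs" (len 4), cursors c1@3 c2@3 c3@3, authorship ....
After op 2 (insert('h')): buffer="pwjhhhs" (len 7), cursors c1@6 c2@6 c3@6, authorship ...123.
After op 3 (move_right): buffer="pwjhhhs" (len 7), cursors c1@7 c2@7 c3@7, authorship ...123.
After op 4 (delete): buffer="pwjh" (len 4), cursors c1@4 c2@4 c3@4, authorship ...1
After op 5 (delete): buffer="p" (len 1), cursors c1@1 c2@1 c3@1, authorship .
After op 6 (add_cursor(0)): buffer="p" (len 1), cursors c4@0 c1@1 c2@1 c3@1, authorship .
After op 7 (insert('u')): buffer="upuuu" (len 5), cursors c4@1 c1@5 c2@5 c3@5, authorship 4.123
Authorship (.=original, N=cursor N): 4 . 1 2 3
Index 2: author = 1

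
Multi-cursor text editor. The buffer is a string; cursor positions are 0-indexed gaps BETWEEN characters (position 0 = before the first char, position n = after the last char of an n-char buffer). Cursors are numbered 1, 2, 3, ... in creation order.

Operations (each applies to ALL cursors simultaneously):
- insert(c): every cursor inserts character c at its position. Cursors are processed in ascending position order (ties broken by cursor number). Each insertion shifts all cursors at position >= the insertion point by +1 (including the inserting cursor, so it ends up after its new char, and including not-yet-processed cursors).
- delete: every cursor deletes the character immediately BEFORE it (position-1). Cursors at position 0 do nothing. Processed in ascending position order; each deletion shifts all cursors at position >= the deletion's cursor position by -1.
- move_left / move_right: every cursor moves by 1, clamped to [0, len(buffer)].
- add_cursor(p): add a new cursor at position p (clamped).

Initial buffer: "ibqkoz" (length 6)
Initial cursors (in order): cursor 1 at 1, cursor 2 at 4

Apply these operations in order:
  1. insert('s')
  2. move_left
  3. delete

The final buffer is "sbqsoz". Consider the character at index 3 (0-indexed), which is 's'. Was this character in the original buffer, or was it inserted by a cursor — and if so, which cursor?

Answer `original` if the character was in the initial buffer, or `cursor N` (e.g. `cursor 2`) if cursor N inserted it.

After op 1 (insert('s')): buffer="isbqksoz" (len 8), cursors c1@2 c2@6, authorship .1...2..
After op 2 (move_left): buffer="isbqksoz" (len 8), cursors c1@1 c2@5, authorship .1...2..
After op 3 (delete): buffer="sbqsoz" (len 6), cursors c1@0 c2@3, authorship 1..2..
Authorship (.=original, N=cursor N): 1 . . 2 . .
Index 3: author = 2

Answer: cursor 2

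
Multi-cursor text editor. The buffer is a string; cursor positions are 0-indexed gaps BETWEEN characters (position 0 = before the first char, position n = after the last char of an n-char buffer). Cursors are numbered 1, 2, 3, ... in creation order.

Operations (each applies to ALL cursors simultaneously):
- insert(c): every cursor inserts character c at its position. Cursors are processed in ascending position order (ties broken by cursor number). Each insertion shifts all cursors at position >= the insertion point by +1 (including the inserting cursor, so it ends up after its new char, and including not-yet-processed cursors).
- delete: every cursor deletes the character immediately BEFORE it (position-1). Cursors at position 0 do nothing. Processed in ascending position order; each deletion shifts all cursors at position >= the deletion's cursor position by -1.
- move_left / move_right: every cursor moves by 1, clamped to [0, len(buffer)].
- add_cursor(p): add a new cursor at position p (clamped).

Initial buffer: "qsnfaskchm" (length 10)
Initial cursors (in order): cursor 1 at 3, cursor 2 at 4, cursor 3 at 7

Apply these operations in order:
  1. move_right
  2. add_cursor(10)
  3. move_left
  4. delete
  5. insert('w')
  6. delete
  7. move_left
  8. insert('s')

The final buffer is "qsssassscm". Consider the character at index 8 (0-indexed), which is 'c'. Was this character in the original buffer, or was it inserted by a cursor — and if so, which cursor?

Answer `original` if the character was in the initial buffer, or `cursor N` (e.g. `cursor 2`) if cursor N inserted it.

After op 1 (move_right): buffer="qsnfaskchm" (len 10), cursors c1@4 c2@5 c3@8, authorship ..........
After op 2 (add_cursor(10)): buffer="qsnfaskchm" (len 10), cursors c1@4 c2@5 c3@8 c4@10, authorship ..........
After op 3 (move_left): buffer="qsnfaskchm" (len 10), cursors c1@3 c2@4 c3@7 c4@9, authorship ..........
After op 4 (delete): buffer="qsascm" (len 6), cursors c1@2 c2@2 c3@4 c4@5, authorship ......
After op 5 (insert('w')): buffer="qswwaswcwm" (len 10), cursors c1@4 c2@4 c3@7 c4@9, authorship ..12..3.4.
After op 6 (delete): buffer="qsascm" (len 6), cursors c1@2 c2@2 c3@4 c4@5, authorship ......
After op 7 (move_left): buffer="qsascm" (len 6), cursors c1@1 c2@1 c3@3 c4@4, authorship ......
After op 8 (insert('s')): buffer="qsssassscm" (len 10), cursors c1@3 c2@3 c3@6 c4@8, authorship .12..3.4..
Authorship (.=original, N=cursor N): . 1 2 . . 3 . 4 . .
Index 8: author = original

Answer: original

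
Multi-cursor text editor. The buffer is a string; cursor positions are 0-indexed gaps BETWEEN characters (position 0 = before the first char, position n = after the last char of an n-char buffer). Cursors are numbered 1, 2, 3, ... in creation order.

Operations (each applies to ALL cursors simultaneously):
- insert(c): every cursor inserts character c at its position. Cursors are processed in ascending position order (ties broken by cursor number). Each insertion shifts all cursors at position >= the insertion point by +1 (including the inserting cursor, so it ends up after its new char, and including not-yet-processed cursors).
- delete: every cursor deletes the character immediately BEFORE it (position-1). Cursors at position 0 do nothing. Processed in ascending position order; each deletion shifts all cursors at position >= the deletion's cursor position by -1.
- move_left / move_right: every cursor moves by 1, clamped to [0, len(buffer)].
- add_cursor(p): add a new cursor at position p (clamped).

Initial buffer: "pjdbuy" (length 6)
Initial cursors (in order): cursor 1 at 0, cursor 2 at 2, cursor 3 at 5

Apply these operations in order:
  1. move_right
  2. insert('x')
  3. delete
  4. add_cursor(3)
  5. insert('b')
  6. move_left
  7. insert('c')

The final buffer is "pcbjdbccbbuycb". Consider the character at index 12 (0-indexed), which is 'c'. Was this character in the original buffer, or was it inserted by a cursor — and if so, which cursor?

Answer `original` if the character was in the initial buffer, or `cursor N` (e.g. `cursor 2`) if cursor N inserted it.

Answer: cursor 3

Derivation:
After op 1 (move_right): buffer="pjdbuy" (len 6), cursors c1@1 c2@3 c3@6, authorship ......
After op 2 (insert('x')): buffer="pxjdxbuyx" (len 9), cursors c1@2 c2@5 c3@9, authorship .1..2...3
After op 3 (delete): buffer="pjdbuy" (len 6), cursors c1@1 c2@3 c3@6, authorship ......
After op 4 (add_cursor(3)): buffer="pjdbuy" (len 6), cursors c1@1 c2@3 c4@3 c3@6, authorship ......
After op 5 (insert('b')): buffer="pbjdbbbuyb" (len 10), cursors c1@2 c2@6 c4@6 c3@10, authorship .1..24...3
After op 6 (move_left): buffer="pbjdbbbuyb" (len 10), cursors c1@1 c2@5 c4@5 c3@9, authorship .1..24...3
After op 7 (insert('c')): buffer="pcbjdbccbbuycb" (len 14), cursors c1@2 c2@8 c4@8 c3@13, authorship .11..2244...33
Authorship (.=original, N=cursor N): . 1 1 . . 2 2 4 4 . . . 3 3
Index 12: author = 3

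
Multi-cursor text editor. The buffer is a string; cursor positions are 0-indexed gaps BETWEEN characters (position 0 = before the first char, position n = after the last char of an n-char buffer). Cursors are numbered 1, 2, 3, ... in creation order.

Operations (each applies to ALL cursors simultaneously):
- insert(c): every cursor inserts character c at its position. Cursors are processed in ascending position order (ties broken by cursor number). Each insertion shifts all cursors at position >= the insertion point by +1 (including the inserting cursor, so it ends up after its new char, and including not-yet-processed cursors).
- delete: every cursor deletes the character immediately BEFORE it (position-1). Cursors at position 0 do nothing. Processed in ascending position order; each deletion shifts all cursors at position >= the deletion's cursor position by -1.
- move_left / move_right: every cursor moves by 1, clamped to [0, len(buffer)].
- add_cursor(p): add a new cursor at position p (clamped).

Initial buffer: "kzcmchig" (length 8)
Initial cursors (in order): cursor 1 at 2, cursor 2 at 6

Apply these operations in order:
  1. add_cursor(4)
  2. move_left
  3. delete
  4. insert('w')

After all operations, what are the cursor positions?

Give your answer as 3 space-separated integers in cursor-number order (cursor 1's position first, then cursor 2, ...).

After op 1 (add_cursor(4)): buffer="kzcmchig" (len 8), cursors c1@2 c3@4 c2@6, authorship ........
After op 2 (move_left): buffer="kzcmchig" (len 8), cursors c1@1 c3@3 c2@5, authorship ........
After op 3 (delete): buffer="zmhig" (len 5), cursors c1@0 c3@1 c2@2, authorship .....
After op 4 (insert('w')): buffer="wzwmwhig" (len 8), cursors c1@1 c3@3 c2@5, authorship 1.3.2...

Answer: 1 5 3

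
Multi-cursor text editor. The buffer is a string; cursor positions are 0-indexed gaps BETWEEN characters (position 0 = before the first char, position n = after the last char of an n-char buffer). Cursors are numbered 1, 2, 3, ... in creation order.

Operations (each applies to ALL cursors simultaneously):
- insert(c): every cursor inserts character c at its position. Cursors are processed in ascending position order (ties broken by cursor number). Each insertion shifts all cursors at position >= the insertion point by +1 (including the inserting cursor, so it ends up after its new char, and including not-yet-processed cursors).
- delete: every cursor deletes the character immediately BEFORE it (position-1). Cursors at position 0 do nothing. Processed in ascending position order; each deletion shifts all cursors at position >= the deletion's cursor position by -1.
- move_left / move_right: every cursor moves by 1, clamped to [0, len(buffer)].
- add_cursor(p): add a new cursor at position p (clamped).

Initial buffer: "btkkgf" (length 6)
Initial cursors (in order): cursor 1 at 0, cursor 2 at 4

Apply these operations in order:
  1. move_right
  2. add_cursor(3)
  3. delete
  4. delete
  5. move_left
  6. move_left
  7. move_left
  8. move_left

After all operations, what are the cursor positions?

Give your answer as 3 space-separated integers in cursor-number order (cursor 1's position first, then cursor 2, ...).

After op 1 (move_right): buffer="btkkgf" (len 6), cursors c1@1 c2@5, authorship ......
After op 2 (add_cursor(3)): buffer="btkkgf" (len 6), cursors c1@1 c3@3 c2@5, authorship ......
After op 3 (delete): buffer="tkf" (len 3), cursors c1@0 c3@1 c2@2, authorship ...
After op 4 (delete): buffer="f" (len 1), cursors c1@0 c2@0 c3@0, authorship .
After op 5 (move_left): buffer="f" (len 1), cursors c1@0 c2@0 c3@0, authorship .
After op 6 (move_left): buffer="f" (len 1), cursors c1@0 c2@0 c3@0, authorship .
After op 7 (move_left): buffer="f" (len 1), cursors c1@0 c2@0 c3@0, authorship .
After op 8 (move_left): buffer="f" (len 1), cursors c1@0 c2@0 c3@0, authorship .

Answer: 0 0 0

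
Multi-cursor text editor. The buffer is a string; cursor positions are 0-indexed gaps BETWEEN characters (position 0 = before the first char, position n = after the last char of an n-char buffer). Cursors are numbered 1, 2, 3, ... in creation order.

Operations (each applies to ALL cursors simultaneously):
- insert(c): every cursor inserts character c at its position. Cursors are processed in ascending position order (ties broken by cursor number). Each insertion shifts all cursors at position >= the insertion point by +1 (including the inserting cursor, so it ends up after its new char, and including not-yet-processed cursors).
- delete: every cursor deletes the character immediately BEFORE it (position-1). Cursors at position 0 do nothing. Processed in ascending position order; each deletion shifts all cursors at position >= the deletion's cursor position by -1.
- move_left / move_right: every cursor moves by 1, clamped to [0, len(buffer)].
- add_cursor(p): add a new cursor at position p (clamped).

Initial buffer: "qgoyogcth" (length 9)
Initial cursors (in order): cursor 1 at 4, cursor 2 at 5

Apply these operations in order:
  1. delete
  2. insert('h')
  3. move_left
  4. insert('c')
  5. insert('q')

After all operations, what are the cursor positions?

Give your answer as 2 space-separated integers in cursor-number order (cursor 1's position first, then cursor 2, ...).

Answer: 8 8

Derivation:
After op 1 (delete): buffer="qgogcth" (len 7), cursors c1@3 c2@3, authorship .......
After op 2 (insert('h')): buffer="qgohhgcth" (len 9), cursors c1@5 c2@5, authorship ...12....
After op 3 (move_left): buffer="qgohhgcth" (len 9), cursors c1@4 c2@4, authorship ...12....
After op 4 (insert('c')): buffer="qgohcchgcth" (len 11), cursors c1@6 c2@6, authorship ...1122....
After op 5 (insert('q')): buffer="qgohccqqhgcth" (len 13), cursors c1@8 c2@8, authorship ...112122....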